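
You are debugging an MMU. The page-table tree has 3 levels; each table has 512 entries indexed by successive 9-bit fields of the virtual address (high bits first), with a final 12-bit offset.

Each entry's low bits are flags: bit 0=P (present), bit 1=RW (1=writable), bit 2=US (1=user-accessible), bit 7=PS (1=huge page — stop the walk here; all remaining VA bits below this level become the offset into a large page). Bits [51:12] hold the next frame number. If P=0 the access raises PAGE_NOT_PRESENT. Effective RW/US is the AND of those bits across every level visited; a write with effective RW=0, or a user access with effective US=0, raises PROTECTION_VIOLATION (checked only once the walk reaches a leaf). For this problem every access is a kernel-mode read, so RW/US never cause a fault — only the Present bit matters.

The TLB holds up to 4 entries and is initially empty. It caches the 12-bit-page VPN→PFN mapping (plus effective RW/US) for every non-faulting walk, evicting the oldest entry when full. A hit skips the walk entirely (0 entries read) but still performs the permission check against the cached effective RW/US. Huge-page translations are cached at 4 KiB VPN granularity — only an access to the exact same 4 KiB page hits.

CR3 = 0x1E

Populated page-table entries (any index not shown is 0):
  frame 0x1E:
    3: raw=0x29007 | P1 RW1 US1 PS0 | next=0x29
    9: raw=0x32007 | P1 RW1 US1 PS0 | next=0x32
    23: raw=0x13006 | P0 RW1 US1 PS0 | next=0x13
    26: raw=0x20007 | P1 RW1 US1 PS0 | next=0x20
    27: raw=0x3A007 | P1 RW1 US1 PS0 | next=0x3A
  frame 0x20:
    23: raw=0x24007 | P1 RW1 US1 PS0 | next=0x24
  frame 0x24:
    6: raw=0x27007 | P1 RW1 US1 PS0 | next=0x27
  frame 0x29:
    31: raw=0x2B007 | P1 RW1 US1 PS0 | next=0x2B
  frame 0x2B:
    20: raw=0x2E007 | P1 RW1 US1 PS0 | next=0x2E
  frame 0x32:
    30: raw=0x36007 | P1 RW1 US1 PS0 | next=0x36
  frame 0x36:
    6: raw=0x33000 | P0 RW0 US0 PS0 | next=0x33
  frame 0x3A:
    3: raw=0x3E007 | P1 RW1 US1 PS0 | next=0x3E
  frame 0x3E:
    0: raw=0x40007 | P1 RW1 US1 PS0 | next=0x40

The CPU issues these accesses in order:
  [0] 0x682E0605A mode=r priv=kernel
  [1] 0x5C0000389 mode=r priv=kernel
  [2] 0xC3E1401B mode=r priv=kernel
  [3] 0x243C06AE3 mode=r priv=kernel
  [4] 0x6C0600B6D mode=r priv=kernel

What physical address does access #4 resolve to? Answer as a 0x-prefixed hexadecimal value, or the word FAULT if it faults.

Per-access translation:
#0 VA=0x682E0605A (r,kernel):
  [0] read 0x1E idx=26: raw=0x20007 flags P=1 W=1 U=1 S=0
  [1] read 0x20 idx=23: raw=0x24007 flags P=1 W=1 U=1 S=0
  [2] read 0x24 idx=6: raw=0x27007 flags P=1 W=1 U=1 S=0
  → PA=0x2705A  (3 entries read)
#1 VA=0x5C0000389 (r,kernel):
  [0] read 0x1E idx=23: raw=0x13006 flags P=0 W=1 U=1 S=0
  → PAGE_NOT_PRESENT  (1 entries read)
#2 VA=0xC3E1401B (r,kernel):
  [0] read 0x1E idx=3: raw=0x29007 flags P=1 W=1 U=1 S=0
  [1] read 0x29 idx=31: raw=0x2B007 flags P=1 W=1 U=1 S=0
  [2] read 0x2B idx=20: raw=0x2E007 flags P=1 W=1 U=1 S=0
  → PA=0x2E01B  (3 entries read)
#3 VA=0x243C06AE3 (r,kernel):
  [0] read 0x1E idx=9: raw=0x32007 flags P=1 W=1 U=1 S=0
  [1] read 0x32 idx=30: raw=0x36007 flags P=1 W=1 U=1 S=0
  [2] read 0x36 idx=6: raw=0x33000 flags P=0 W=0 U=0 S=0
  → PAGE_NOT_PRESENT  (3 entries read)
#4 VA=0x6C0600B6D (r,kernel):
  [0] read 0x1E idx=27: raw=0x3A007 flags P=1 W=1 U=1 S=0
  [1] read 0x3A idx=3: raw=0x3E007 flags P=1 W=1 U=1 S=0
  [2] read 0x3E idx=0: raw=0x40007 flags P=1 W=1 U=1 S=0
  → PA=0x40B6D  (3 entries read)

Access #4 PA: 0x40B6D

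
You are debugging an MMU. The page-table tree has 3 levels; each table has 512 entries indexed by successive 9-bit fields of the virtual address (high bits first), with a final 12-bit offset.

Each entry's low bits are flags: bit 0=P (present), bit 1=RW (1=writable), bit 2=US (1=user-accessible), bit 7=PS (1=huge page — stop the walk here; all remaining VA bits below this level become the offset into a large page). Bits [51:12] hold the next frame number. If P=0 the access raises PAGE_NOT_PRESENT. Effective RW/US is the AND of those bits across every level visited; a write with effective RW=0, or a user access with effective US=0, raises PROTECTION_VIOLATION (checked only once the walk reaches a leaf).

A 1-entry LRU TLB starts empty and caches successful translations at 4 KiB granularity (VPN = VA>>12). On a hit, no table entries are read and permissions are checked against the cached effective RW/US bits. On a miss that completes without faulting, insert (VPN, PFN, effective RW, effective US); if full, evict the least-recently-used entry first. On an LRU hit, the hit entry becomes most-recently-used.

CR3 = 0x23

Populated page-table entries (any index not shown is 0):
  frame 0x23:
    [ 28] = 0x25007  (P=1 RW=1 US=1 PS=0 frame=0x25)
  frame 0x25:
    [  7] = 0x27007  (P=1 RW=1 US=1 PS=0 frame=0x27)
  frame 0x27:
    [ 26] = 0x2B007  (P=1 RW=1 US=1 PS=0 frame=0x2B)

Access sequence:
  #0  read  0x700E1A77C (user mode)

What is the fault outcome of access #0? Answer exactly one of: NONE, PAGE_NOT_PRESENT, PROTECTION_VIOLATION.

Walk each access:
#0 VA=0x700E1A77C (r,user):
  L0: frame=0x23 idx=28 entry=0x25007 [P=1 RW=1 US=1 PS=0]
  L1: frame=0x25 idx=7 entry=0x27007 [P=1 RW=1 US=1 PS=0]
  L2: frame=0x27 idx=26 entry=0x2B007 [P=1 RW=1 US=1 PS=0]
  → PA=0x2B77C  (3 entries read)

Access #0 fault: NONE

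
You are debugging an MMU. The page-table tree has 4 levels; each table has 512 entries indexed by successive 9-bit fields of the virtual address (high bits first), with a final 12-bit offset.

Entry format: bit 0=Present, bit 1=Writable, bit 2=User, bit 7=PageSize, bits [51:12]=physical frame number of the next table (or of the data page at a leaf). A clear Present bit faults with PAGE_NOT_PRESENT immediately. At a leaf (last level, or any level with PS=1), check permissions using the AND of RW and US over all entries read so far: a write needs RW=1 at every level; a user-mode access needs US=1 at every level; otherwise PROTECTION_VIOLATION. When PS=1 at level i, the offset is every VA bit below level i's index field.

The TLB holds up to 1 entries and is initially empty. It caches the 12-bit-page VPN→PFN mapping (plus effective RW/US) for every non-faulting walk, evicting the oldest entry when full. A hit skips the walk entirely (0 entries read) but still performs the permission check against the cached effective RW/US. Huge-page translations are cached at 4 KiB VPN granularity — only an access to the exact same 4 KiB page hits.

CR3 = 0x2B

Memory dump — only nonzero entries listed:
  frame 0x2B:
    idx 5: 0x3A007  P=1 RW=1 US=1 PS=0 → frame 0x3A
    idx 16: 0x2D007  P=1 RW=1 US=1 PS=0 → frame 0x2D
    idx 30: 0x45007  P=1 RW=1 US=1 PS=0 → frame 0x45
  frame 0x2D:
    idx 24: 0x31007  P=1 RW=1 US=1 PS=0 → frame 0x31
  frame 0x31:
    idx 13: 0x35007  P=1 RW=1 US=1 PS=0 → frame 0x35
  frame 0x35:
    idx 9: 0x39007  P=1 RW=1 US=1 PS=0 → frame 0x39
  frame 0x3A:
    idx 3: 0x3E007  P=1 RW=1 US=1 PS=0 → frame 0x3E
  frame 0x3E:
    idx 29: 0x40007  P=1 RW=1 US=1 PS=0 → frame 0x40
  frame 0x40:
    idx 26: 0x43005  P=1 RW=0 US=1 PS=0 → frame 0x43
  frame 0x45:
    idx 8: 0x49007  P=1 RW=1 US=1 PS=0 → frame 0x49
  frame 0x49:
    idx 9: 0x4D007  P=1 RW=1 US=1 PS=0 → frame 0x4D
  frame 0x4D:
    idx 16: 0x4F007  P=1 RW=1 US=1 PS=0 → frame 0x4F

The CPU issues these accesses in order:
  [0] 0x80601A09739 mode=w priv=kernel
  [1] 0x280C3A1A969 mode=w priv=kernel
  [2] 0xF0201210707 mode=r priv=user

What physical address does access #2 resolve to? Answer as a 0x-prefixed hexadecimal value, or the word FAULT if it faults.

Per-access translation:
#0 VA=0x80601A09739 (w,kernel):
  L0 @0x2B[16] → 0x2D007  P=1,RW=1,US=1,PS=0
  L1 @0x2D[24] → 0x31007  P=1,RW=1,US=1,PS=0
  L2 @0x31[13] → 0x35007  P=1,RW=1,US=1,PS=0
  L3 @0x35[9] → 0x39007  P=1,RW=1,US=1,PS=0
  ⇒ phys 0x39739  [4 reads]
#1 VA=0x280C3A1A969 (w,kernel):
  L0 @0x2B[5] → 0x3A007  P=1,RW=1,US=1,PS=0
  L1 @0x3A[3] → 0x3E007  P=1,RW=1,US=1,PS=0
  L2 @0x3E[29] → 0x40007  P=1,RW=1,US=1,PS=0
  L3 @0x40[26] → 0x43005  P=1,RW=0,US=1,PS=0
  ✗ PROTECTION_VIOLATION  [4 reads]
#2 VA=0xF0201210707 (r,user):
  L0 @0x2B[30] → 0x45007  P=1,RW=1,US=1,PS=0
  L1 @0x45[8] → 0x49007  P=1,RW=1,US=1,PS=0
  L2 @0x49[9] → 0x4D007  P=1,RW=1,US=1,PS=0
  L3 @0x4D[16] → 0x4F007  P=1,RW=1,US=1,PS=0
  ⇒ phys 0x4F707  [4 reads]

Access #2 PA: 0x4F707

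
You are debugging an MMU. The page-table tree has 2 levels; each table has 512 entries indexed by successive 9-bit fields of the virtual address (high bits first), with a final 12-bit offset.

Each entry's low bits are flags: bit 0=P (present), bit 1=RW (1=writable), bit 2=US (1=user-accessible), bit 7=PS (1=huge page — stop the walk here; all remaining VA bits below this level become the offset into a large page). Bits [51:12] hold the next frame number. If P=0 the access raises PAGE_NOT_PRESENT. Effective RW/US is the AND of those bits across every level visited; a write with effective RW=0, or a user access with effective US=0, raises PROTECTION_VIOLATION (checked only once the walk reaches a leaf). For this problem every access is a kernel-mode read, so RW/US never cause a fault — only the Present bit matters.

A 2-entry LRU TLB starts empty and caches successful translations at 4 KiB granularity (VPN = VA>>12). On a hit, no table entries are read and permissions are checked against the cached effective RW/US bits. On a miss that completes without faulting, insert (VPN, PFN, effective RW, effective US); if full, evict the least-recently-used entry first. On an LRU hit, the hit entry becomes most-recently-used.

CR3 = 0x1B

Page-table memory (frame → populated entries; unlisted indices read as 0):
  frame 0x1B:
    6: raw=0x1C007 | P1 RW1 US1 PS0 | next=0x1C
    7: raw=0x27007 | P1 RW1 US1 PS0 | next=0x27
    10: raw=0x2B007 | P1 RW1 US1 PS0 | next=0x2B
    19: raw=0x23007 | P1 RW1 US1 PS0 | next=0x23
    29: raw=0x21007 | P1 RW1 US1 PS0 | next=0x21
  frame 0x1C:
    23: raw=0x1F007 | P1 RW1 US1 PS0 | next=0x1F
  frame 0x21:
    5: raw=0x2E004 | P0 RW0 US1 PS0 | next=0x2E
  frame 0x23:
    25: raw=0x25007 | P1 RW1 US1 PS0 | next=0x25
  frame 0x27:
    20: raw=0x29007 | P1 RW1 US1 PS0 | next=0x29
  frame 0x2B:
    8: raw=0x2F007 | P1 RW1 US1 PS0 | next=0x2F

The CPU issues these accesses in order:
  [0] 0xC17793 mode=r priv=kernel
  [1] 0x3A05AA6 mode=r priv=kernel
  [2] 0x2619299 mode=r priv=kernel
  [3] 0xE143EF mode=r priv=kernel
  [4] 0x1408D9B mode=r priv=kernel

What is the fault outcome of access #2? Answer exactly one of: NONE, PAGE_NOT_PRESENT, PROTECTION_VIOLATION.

Per-access translation:
#0 VA=0xC17793 (r,kernel):
  [0] read 0x1B idx=6: raw=0x1C007 flags P=1 W=1 U=1 S=0
  [1] read 0x1C idx=23: raw=0x1F007 flags P=1 W=1 U=1 S=0
  → PA=0x1F793  (2 entries read)
#1 VA=0x3A05AA6 (r,kernel):
  [0] read 0x1B idx=29: raw=0x21007 flags P=1 W=1 U=1 S=0
  [1] read 0x21 idx=5: raw=0x2E004 flags P=0 W=0 U=1 S=0
  ✗ PAGE_NOT_PRESENT  [2 reads]
#2 VA=0x2619299 (r,kernel):
  [0] read 0x1B idx=19: raw=0x23007 flags P=1 W=1 U=1 S=0
  [1] read 0x23 idx=25: raw=0x25007 flags P=1 W=1 U=1 S=0
  → PA=0x25299  (2 entries read)
#3 VA=0xE143EF (r,kernel):
  [0] read 0x1B idx=7: raw=0x27007 flags P=1 W=1 U=1 S=0
  [1] read 0x27 idx=20: raw=0x29007 flags P=1 W=1 U=1 S=0
  → PA=0x293EF  (2 entries read)
#4 VA=0x1408D9B (r,kernel):
  [0] read 0x1B idx=10: raw=0x2B007 flags P=1 W=1 U=1 S=0
  [1] read 0x2B idx=8: raw=0x2F007 flags P=1 W=1 U=1 S=0
  → PA=0x2FD9B  (2 entries read)

Access #2 fault: NONE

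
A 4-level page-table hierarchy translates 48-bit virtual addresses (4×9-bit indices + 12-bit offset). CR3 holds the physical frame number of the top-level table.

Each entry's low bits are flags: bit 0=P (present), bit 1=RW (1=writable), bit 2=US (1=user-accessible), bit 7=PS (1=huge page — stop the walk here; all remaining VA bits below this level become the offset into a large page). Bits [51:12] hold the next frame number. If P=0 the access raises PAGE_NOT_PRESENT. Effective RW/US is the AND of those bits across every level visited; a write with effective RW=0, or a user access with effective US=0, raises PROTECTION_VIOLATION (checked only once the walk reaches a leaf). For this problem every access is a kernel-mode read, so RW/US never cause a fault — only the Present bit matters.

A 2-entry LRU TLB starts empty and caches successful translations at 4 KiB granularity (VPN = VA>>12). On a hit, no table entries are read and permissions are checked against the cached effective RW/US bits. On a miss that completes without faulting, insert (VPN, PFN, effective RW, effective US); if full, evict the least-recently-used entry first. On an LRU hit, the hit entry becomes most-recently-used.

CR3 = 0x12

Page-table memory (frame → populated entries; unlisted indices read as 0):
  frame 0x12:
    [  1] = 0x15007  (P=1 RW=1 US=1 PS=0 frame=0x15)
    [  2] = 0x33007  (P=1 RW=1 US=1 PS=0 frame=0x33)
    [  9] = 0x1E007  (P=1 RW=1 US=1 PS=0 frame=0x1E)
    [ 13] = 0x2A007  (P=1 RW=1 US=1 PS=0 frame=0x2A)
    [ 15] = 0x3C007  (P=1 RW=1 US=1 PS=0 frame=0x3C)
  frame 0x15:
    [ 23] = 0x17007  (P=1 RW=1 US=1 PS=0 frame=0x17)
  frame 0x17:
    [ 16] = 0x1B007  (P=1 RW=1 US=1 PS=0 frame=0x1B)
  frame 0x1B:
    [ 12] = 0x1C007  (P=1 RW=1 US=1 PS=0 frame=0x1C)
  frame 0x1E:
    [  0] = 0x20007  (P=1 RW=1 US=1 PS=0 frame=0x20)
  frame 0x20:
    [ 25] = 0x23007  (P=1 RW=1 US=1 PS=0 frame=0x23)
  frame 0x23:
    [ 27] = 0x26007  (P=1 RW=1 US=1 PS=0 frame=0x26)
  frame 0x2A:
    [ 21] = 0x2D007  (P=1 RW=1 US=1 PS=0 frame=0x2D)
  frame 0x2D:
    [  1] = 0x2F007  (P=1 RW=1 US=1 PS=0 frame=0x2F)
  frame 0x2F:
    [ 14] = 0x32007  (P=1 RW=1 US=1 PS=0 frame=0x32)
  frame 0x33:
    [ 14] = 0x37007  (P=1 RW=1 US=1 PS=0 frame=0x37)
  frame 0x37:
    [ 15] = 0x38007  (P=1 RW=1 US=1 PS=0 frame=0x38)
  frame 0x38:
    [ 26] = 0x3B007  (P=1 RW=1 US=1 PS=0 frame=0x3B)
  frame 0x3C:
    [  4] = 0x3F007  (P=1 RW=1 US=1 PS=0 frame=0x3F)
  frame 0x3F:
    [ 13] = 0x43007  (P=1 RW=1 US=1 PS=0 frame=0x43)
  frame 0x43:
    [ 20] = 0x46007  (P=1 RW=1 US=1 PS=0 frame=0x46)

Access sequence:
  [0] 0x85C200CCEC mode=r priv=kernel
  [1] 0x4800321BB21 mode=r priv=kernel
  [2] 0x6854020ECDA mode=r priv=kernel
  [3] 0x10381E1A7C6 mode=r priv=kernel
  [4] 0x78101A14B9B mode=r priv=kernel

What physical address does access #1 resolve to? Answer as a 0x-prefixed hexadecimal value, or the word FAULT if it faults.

Per-access translation:
#0 VA=0x85C200CCEC (r,kernel):
  [0] read 0x12 idx=1: raw=0x15007 flags P=1 W=1 U=1 S=0
  [1] read 0x15 idx=23: raw=0x17007 flags P=1 W=1 U=1 S=0
  [2] read 0x17 idx=16: raw=0x1B007 flags P=1 W=1 U=1 S=0
  [3] read 0x1B idx=12: raw=0x1C007 flags P=1 W=1 U=1 S=0
  ✓ 0x1CCEC  — 4 lookups
#1 VA=0x4800321BB21 (r,kernel):
  [0] read 0x12 idx=9: raw=0x1E007 flags P=1 W=1 U=1 S=0
  [1] read 0x1E idx=0: raw=0x20007 flags P=1 W=1 U=1 S=0
  [2] read 0x20 idx=25: raw=0x23007 flags P=1 W=1 U=1 S=0
  [3] read 0x23 idx=27: raw=0x26007 flags P=1 W=1 U=1 S=0
  ✓ 0x26B21  — 4 lookups
#2 VA=0x6854020ECDA (r,kernel):
  [0] read 0x12 idx=13: raw=0x2A007 flags P=1 W=1 U=1 S=0
  [1] read 0x2A idx=21: raw=0x2D007 flags P=1 W=1 U=1 S=0
  [2] read 0x2D idx=1: raw=0x2F007 flags P=1 W=1 U=1 S=0
  [3] read 0x2F idx=14: raw=0x32007 flags P=1 W=1 U=1 S=0
  ✓ 0x32CDA  — 4 lookups
#3 VA=0x10381E1A7C6 (r,kernel):
  [0] read 0x12 idx=2: raw=0x33007 flags P=1 W=1 U=1 S=0
  [1] read 0x33 idx=14: raw=0x37007 flags P=1 W=1 U=1 S=0
  [2] read 0x37 idx=15: raw=0x38007 flags P=1 W=1 U=1 S=0
  [3] read 0x38 idx=26: raw=0x3B007 flags P=1 W=1 U=1 S=0
  ✓ 0x3B7C6  — 4 lookups
#4 VA=0x78101A14B9B (r,kernel):
  [0] read 0x12 idx=15: raw=0x3C007 flags P=1 W=1 U=1 S=0
  [1] read 0x3C idx=4: raw=0x3F007 flags P=1 W=1 U=1 S=0
  [2] read 0x3F idx=13: raw=0x43007 flags P=1 W=1 U=1 S=0
  [3] read 0x43 idx=20: raw=0x46007 flags P=1 W=1 U=1 S=0
  ✓ 0x46B9B  — 4 lookups

Access #1 PA: 0x26B21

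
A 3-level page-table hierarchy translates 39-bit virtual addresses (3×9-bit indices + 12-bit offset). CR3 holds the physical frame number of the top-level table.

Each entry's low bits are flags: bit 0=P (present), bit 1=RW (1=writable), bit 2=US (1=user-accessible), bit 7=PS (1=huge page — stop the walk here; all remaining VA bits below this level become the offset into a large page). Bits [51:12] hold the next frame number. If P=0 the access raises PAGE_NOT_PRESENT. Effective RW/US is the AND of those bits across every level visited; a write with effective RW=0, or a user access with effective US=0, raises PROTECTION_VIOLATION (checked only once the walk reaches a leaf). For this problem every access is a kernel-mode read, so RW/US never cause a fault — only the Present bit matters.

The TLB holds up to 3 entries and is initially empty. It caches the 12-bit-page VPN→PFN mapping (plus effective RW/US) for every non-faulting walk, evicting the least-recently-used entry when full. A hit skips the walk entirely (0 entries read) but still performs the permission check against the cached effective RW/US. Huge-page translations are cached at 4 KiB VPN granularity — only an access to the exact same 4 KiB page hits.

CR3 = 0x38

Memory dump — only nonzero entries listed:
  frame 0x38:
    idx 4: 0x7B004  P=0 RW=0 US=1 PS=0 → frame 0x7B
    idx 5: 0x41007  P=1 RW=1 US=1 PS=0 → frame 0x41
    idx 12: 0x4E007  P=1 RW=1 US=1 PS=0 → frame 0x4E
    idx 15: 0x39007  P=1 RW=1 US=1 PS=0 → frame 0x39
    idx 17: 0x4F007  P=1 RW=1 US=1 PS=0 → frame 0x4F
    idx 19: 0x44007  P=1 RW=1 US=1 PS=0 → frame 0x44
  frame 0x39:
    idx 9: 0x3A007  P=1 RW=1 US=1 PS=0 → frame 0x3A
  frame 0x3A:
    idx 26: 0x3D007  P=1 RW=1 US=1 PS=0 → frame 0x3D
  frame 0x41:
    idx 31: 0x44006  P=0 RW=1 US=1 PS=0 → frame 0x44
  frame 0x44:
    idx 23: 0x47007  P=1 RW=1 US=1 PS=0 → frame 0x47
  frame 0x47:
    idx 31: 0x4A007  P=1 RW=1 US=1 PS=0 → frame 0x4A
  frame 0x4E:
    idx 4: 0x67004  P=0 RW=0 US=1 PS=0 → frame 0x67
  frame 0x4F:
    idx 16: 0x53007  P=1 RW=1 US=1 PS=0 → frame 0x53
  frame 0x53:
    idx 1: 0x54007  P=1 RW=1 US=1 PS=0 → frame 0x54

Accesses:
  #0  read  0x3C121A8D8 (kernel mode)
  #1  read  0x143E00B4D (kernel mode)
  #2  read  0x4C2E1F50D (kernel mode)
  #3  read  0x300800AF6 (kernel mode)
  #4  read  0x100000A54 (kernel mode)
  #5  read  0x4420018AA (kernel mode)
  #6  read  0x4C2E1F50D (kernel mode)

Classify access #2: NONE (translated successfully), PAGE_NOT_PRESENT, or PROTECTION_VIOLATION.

Trace:
#0 VA=0x3C121A8D8 (r,kernel):
  L0: frame=0x38 idx=15 entry=0x39007 [P=1 RW=1 US=1 PS=0]
  L1: frame=0x39 idx=9 entry=0x3A007 [P=1 RW=1 US=1 PS=0]
  L2: frame=0x3A idx=26 entry=0x3D007 [P=1 RW=1 US=1 PS=0]
  → PA=0x3D8D8  (3 entries read)
#1 VA=0x143E00B4D (r,kernel):
  L0: frame=0x38 idx=5 entry=0x41007 [P=1 RW=1 US=1 PS=0]
  L1: frame=0x41 idx=31 entry=0x44006 [P=0 RW=1 US=1 PS=0]
  ✗ PAGE_NOT_PRESENT  [2 reads]
#2 VA=0x4C2E1F50D (r,kernel):
  L0: frame=0x38 idx=19 entry=0x44007 [P=1 RW=1 US=1 PS=0]
  L1: frame=0x44 idx=23 entry=0x47007 [P=1 RW=1 US=1 PS=0]
  L2: frame=0x47 idx=31 entry=0x4A007 [P=1 RW=1 US=1 PS=0]
  → PA=0x4A50D  (3 entries read)
#3 VA=0x300800AF6 (r,kernel):
  L0: frame=0x38 idx=12 entry=0x4E007 [P=1 RW=1 US=1 PS=0]
  L1: frame=0x4E idx=4 entry=0x67004 [P=0 RW=0 US=1 PS=0]
  ✗ PAGE_NOT_PRESENT  [2 reads]
#4 VA=0x100000A54 (r,kernel):
  L0: frame=0x38 idx=4 entry=0x7B004 [P=0 RW=0 US=1 PS=0]
  ✗ PAGE_NOT_PRESENT  [1 reads]
#5 VA=0x4420018AA (r,kernel):
  L0: frame=0x38 idx=17 entry=0x4F007 [P=1 RW=1 US=1 PS=0]
  L1: frame=0x4F idx=16 entry=0x53007 [P=1 RW=1 US=1 PS=0]
  L2: frame=0x53 idx=1 entry=0x54007 [P=1 RW=1 US=1 PS=0]
  → PA=0x548AA  (3 entries read)
#6 VA=0x4C2E1F50D (r,kernel):
  TLB hit vpn=0x4C2E1F → PA=0x4A50D

Access #2 fault: NONE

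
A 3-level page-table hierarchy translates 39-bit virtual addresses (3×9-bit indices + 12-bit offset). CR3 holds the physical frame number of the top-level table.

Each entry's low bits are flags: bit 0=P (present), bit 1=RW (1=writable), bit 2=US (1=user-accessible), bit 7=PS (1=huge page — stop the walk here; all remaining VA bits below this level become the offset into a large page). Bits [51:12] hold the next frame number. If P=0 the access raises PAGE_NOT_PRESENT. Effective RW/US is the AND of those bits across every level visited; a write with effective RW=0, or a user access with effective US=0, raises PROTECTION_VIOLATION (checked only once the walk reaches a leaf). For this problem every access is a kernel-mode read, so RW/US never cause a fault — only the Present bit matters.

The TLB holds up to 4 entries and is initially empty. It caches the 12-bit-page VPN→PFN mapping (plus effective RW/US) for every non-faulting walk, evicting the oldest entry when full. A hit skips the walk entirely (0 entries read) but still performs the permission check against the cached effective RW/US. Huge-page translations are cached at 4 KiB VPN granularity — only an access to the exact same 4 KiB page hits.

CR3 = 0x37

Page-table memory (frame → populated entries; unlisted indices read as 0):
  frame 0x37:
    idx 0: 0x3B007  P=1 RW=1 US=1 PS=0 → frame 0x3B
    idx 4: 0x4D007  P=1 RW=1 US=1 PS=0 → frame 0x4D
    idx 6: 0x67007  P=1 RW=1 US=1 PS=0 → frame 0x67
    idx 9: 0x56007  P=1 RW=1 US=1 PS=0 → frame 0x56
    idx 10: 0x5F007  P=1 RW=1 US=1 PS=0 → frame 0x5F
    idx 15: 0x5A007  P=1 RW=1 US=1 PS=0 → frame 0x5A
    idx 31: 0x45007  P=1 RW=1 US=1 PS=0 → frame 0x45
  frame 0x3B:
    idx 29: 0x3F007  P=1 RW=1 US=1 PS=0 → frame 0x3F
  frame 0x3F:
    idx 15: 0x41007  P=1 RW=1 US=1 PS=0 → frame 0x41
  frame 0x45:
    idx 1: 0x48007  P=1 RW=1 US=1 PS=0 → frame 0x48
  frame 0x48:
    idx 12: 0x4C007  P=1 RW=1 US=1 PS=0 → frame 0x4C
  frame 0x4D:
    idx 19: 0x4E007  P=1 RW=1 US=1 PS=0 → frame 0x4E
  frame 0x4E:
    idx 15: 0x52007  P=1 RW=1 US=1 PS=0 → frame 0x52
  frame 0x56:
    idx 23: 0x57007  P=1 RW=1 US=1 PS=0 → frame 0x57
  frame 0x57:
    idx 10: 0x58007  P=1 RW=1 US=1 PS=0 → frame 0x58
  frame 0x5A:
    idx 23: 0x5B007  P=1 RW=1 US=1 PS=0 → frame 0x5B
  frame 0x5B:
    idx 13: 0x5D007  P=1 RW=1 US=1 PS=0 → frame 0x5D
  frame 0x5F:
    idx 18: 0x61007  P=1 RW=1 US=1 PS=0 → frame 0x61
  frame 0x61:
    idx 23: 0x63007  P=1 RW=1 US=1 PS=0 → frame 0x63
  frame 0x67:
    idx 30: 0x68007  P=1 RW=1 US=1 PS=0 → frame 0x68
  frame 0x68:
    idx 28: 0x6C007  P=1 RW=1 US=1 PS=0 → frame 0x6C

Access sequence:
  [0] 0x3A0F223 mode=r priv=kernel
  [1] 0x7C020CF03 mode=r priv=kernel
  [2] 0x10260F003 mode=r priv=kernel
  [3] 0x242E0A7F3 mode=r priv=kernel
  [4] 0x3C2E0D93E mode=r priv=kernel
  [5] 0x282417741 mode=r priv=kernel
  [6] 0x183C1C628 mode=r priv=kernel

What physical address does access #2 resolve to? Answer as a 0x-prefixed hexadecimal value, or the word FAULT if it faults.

Per-access translation:
#0 VA=0x3A0F223 (r,kernel):
  lvl0: tbl 0x37, slot 0 ⇒ 0x3B007 (P1/RW1/US1/PS0)
  lvl1: tbl 0x3B, slot 29 ⇒ 0x3F007 (P1/RW1/US1/PS0)
  lvl2: tbl 0x3F, slot 15 ⇒ 0x41007 (P1/RW1/US1/PS0)
  ✓ 0x41223  — 3 lookups
#1 VA=0x7C020CF03 (r,kernel):
  lvl0: tbl 0x37, slot 31 ⇒ 0x45007 (P1/RW1/US1/PS0)
  lvl1: tbl 0x45, slot 1 ⇒ 0x48007 (P1/RW1/US1/PS0)
  lvl2: tbl 0x48, slot 12 ⇒ 0x4C007 (P1/RW1/US1/PS0)
  ✓ 0x4CF03  — 3 lookups
#2 VA=0x10260F003 (r,kernel):
  lvl0: tbl 0x37, slot 4 ⇒ 0x4D007 (P1/RW1/US1/PS0)
  lvl1: tbl 0x4D, slot 19 ⇒ 0x4E007 (P1/RW1/US1/PS0)
  lvl2: tbl 0x4E, slot 15 ⇒ 0x52007 (P1/RW1/US1/PS0)
  ✓ 0x52003  — 3 lookups
#3 VA=0x242E0A7F3 (r,kernel):
  lvl0: tbl 0x37, slot 9 ⇒ 0x56007 (P1/RW1/US1/PS0)
  lvl1: tbl 0x56, slot 23 ⇒ 0x57007 (P1/RW1/US1/PS0)
  lvl2: tbl 0x57, slot 10 ⇒ 0x58007 (P1/RW1/US1/PS0)
  ✓ 0x587F3  — 3 lookups
#4 VA=0x3C2E0D93E (r,kernel):
  lvl0: tbl 0x37, slot 15 ⇒ 0x5A007 (P1/RW1/US1/PS0)
  lvl1: tbl 0x5A, slot 23 ⇒ 0x5B007 (P1/RW1/US1/PS0)
  lvl2: tbl 0x5B, slot 13 ⇒ 0x5D007 (P1/RW1/US1/PS0)
  ✓ 0x5D93E  — 3 lookups
#5 VA=0x282417741 (r,kernel):
  lvl0: tbl 0x37, slot 10 ⇒ 0x5F007 (P1/RW1/US1/PS0)
  lvl1: tbl 0x5F, slot 18 ⇒ 0x61007 (P1/RW1/US1/PS0)
  lvl2: tbl 0x61, slot 23 ⇒ 0x63007 (P1/RW1/US1/PS0)
  ✓ 0x63741  — 3 lookups
#6 VA=0x183C1C628 (r,kernel):
  lvl0: tbl 0x37, slot 6 ⇒ 0x67007 (P1/RW1/US1/PS0)
  lvl1: tbl 0x67, slot 30 ⇒ 0x68007 (P1/RW1/US1/PS0)
  lvl2: tbl 0x68, slot 28 ⇒ 0x6C007 (P1/RW1/US1/PS0)
  ✓ 0x6C628  — 3 lookups

Access #2 PA: 0x52003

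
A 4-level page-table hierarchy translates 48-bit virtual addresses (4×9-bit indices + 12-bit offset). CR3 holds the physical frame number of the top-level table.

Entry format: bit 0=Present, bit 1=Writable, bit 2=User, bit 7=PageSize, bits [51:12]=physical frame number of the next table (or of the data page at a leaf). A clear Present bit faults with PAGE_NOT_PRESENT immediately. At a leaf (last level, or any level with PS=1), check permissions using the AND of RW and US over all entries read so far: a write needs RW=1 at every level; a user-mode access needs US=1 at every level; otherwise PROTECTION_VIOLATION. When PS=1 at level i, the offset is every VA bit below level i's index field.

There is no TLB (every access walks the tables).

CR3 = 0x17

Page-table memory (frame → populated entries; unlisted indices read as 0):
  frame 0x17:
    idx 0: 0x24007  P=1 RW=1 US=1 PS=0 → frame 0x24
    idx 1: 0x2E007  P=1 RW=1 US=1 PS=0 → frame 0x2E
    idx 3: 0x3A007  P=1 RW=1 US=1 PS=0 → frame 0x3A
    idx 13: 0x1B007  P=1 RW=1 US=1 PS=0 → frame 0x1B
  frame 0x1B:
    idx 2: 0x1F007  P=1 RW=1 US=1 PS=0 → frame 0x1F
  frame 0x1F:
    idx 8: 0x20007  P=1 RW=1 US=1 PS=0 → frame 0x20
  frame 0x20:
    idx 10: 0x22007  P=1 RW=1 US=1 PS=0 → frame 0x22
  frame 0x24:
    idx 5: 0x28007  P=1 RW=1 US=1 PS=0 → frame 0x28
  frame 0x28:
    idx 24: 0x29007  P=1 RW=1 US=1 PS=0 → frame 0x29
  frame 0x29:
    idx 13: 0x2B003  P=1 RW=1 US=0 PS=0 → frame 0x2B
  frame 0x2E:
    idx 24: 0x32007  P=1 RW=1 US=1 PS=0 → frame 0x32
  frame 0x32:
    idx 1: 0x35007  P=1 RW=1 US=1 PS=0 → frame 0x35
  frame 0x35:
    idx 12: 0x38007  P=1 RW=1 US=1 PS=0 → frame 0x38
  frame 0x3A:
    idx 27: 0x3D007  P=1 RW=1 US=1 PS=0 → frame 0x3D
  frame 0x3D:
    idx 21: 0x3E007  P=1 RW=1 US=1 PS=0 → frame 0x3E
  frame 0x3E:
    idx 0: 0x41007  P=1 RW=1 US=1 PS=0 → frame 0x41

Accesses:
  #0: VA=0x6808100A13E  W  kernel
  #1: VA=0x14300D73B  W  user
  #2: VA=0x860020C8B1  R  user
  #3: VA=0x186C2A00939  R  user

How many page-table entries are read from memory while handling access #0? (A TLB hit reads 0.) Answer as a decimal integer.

Trace:
#0 VA=0x6808100A13E (w,kernel):
  L0 @0x17[13] → 0x1B007  P=1,RW=1,US=1,PS=0
  L1 @0x1B[2] → 0x1F007  P=1,RW=1,US=1,PS=0
  L2 @0x1F[8] → 0x20007  P=1,RW=1,US=1,PS=0
  L3 @0x20[10] → 0x22007  P=1,RW=1,US=1,PS=0
  ✓ 0x2213E  — 4 lookups
#1 VA=0x14300D73B (w,user):
  L0 @0x17[0] → 0x24007  P=1,RW=1,US=1,PS=0
  L1 @0x24[5] → 0x28007  P=1,RW=1,US=1,PS=0
  L2 @0x28[24] → 0x29007  P=1,RW=1,US=1,PS=0
  L3 @0x29[13] → 0x2B003  P=1,RW=1,US=0,PS=0
  ⇒ fault: PROTECTION_VIOLATION  — 4 lookups
#2 VA=0x860020C8B1 (r,user):
  L0 @0x17[1] → 0x2E007  P=1,RW=1,US=1,PS=0
  L1 @0x2E[24] → 0x32007  P=1,RW=1,US=1,PS=0
  L2 @0x32[1] → 0x35007  P=1,RW=1,US=1,PS=0
  L3 @0x35[12] → 0x38007  P=1,RW=1,US=1,PS=0
  ✓ 0x388B1  — 4 lookups
#3 VA=0x186C2A00939 (r,user):
  L0 @0x17[3] → 0x3A007  P=1,RW=1,US=1,PS=0
  L1 @0x3A[27] → 0x3D007  P=1,RW=1,US=1,PS=0
  L2 @0x3D[21] → 0x3E007  P=1,RW=1,US=1,PS=0
  L3 @0x3E[0] → 0x41007  P=1,RW=1,US=1,PS=0
  ✓ 0x41939  — 4 lookups

Entries read for #0: 4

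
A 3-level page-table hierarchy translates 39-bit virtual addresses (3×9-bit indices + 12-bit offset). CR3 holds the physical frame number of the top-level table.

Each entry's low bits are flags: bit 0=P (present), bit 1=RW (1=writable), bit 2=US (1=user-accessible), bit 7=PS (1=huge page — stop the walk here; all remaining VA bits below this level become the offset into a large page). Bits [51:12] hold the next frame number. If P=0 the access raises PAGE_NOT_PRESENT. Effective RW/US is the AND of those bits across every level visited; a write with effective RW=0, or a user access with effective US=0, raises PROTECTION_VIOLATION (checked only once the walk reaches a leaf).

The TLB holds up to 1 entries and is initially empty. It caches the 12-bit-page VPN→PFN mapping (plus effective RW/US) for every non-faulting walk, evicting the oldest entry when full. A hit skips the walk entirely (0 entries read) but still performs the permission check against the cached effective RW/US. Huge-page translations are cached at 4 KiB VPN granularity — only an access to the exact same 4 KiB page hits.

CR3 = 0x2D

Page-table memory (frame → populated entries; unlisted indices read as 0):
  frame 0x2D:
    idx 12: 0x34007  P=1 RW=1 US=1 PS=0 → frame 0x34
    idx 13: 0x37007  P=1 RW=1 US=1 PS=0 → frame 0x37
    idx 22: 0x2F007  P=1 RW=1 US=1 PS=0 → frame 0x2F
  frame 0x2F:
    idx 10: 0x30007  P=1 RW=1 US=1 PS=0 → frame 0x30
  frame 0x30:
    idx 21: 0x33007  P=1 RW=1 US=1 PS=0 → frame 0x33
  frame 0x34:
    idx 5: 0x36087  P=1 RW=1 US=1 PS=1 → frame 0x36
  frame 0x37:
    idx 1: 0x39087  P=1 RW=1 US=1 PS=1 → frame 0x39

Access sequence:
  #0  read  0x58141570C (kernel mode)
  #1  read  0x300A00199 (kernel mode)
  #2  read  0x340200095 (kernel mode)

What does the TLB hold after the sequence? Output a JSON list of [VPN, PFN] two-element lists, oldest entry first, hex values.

Walk each access:
#0 VA=0x58141570C (r,kernel):
  L0: frame=0x2D idx=22 entry=0x2F007 [P=1 RW=1 US=1 PS=0]
  L1: frame=0x2F idx=10 entry=0x30007 [P=1 RW=1 US=1 PS=0]
  L2: frame=0x30 idx=21 entry=0x33007 [P=1 RW=1 US=1 PS=0]
  ⇒ phys 0x3370C  [3 reads]
#1 VA=0x300A00199 (r,kernel):
  L0: frame=0x2D idx=12 entry=0x34007 [P=1 RW=1 US=1 PS=0]
  L1: frame=0x34 idx=5 entry=0x36087 [P=1 RW=1 US=1 PS=1]
  ⇒ phys 0x36199 (huge @L1)  [2 reads]
#2 VA=0x340200095 (r,kernel):
  L0: frame=0x2D idx=13 entry=0x37007 [P=1 RW=1 US=1 PS=0]
  L1: frame=0x37 idx=1 entry=0x39087 [P=1 RW=1 US=1 PS=1]
  ⇒ phys 0x39095 (huge @L1)  [2 reads]

TLB: [["0x340200", "0x39"]]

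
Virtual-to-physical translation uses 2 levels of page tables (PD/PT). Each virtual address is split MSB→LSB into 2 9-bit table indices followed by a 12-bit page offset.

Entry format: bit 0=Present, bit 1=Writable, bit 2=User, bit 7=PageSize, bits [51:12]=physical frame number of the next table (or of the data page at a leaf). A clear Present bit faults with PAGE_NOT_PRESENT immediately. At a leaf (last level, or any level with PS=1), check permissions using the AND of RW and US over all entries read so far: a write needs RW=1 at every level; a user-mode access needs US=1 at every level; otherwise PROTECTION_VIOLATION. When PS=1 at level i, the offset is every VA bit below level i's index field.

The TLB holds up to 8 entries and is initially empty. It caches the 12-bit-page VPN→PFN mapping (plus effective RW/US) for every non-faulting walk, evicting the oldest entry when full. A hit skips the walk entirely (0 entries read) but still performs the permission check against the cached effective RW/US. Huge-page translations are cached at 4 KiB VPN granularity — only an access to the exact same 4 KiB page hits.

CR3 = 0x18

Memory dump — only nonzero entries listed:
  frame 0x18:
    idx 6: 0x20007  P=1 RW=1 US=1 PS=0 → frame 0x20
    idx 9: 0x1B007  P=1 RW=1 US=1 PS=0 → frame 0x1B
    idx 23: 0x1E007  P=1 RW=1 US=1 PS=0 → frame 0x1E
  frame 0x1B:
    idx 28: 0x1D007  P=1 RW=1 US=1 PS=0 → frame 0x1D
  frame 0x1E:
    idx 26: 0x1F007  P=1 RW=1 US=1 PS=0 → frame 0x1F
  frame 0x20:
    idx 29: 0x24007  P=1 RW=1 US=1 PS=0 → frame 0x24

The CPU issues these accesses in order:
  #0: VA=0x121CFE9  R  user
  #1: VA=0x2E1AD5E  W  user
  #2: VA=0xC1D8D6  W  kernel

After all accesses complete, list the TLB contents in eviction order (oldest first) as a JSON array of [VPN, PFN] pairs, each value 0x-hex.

Walk each access:
#0 VA=0x121CFE9 (r,user):
  L0: frame=0x18 idx=9 entry=0x1B007 [P=1 RW=1 US=1 PS=0]
  L1: frame=0x1B idx=28 entry=0x1D007 [P=1 RW=1 US=1 PS=0]
  → PA=0x1DFE9  (2 entries read)
#1 VA=0x2E1AD5E (w,user):
  L0: frame=0x18 idx=23 entry=0x1E007 [P=1 RW=1 US=1 PS=0]
  L1: frame=0x1E idx=26 entry=0x1F007 [P=1 RW=1 US=1 PS=0]
  → PA=0x1FD5E  (2 entries read)
#2 VA=0xC1D8D6 (w,kernel):
  L0: frame=0x18 idx=6 entry=0x20007 [P=1 RW=1 US=1 PS=0]
  L1: frame=0x20 idx=29 entry=0x24007 [P=1 RW=1 US=1 PS=0]
  → PA=0x248D6  (2 entries read)

TLB: [["0x121C", "0x1D"], ["0x2E1A", "0x1F"], ["0xC1D", "0x24"]]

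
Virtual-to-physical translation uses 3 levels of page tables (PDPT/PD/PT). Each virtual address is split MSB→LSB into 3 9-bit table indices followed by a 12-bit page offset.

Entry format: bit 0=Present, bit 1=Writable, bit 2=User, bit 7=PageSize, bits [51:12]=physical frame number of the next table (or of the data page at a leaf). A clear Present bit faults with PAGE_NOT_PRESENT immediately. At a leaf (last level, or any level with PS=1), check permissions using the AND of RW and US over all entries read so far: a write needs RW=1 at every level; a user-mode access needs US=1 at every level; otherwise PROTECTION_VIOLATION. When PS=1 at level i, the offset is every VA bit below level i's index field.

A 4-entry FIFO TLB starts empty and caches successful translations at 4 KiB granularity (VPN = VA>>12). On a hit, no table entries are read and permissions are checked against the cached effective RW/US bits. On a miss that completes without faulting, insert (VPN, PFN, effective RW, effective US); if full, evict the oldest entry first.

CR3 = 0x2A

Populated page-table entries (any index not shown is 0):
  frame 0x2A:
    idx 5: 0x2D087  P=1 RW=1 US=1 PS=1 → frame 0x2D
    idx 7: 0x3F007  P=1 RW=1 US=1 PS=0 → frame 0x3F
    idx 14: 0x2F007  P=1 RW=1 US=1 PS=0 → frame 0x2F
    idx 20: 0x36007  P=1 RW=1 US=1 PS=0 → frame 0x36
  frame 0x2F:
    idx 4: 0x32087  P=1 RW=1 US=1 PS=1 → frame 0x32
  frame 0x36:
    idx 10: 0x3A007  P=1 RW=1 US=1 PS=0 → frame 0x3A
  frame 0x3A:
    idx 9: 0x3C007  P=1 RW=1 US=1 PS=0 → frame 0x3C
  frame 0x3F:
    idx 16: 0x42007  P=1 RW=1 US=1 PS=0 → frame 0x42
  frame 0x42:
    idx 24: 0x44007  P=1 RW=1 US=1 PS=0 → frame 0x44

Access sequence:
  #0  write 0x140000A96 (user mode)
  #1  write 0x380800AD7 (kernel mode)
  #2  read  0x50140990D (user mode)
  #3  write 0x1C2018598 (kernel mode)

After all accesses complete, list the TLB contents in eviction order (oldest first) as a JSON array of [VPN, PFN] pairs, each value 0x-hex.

Walk each access:
#0 VA=0x140000A96 (w,user):
  [0] read 0x2A idx=5: raw=0x2D087 flags P=1 W=1 U=1 S=1
  ⇒ phys 0x2DA96 (huge @L0)  [1 reads]
#1 VA=0x380800AD7 (w,kernel):
  [0] read 0x2A idx=14: raw=0x2F007 flags P=1 W=1 U=1 S=0
  [1] read 0x2F idx=4: raw=0x32087 flags P=1 W=1 U=1 S=1
  ⇒ phys 0x32AD7 (huge @L1)  [2 reads]
#2 VA=0x50140990D (r,user):
  [0] read 0x2A idx=20: raw=0x36007 flags P=1 W=1 U=1 S=0
  [1] read 0x36 idx=10: raw=0x3A007 flags P=1 W=1 U=1 S=0
  [2] read 0x3A idx=9: raw=0x3C007 flags P=1 W=1 U=1 S=0
  ⇒ phys 0x3C90D  [3 reads]
#3 VA=0x1C2018598 (w,kernel):
  [0] read 0x2A idx=7: raw=0x3F007 flags P=1 W=1 U=1 S=0
  [1] read 0x3F idx=16: raw=0x42007 flags P=1 W=1 U=1 S=0
  [2] read 0x42 idx=24: raw=0x44007 flags P=1 W=1 U=1 S=0
  ⇒ phys 0x44598  [3 reads]

TLB: [["0x140000", "0x2D"], ["0x380800", "0x32"], ["0x501409", "0x3C"], ["0x1C2018", "0x44"]]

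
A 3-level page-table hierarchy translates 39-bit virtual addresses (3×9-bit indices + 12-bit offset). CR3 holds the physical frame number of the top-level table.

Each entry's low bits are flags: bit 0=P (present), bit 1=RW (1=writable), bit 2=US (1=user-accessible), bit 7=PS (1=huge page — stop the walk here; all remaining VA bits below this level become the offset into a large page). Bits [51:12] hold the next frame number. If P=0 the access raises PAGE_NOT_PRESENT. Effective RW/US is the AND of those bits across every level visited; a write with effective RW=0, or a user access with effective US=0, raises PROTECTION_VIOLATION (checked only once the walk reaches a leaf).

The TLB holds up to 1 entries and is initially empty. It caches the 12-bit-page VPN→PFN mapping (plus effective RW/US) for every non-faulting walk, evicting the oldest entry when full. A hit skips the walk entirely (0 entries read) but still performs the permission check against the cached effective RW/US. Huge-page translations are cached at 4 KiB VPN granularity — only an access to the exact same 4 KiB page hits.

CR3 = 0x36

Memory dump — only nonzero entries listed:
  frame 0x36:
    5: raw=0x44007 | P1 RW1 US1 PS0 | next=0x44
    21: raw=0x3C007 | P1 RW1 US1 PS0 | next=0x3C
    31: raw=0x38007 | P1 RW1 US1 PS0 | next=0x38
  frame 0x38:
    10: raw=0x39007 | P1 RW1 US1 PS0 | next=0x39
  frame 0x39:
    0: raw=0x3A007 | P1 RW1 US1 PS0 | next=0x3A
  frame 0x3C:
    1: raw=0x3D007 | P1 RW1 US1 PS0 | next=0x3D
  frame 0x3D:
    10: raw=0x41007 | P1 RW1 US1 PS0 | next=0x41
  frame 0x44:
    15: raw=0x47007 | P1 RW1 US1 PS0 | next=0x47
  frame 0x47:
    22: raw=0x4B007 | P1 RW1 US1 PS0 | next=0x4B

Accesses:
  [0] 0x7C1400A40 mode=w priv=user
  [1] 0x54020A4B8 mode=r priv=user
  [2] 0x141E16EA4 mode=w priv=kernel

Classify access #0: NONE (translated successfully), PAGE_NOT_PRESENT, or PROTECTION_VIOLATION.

Trace:
#0 VA=0x7C1400A40 (w,user):
  lvl0: tbl 0x36, slot 31 ⇒ 0x38007 (P1/RW1/US1/PS0)
  lvl1: tbl 0x38, slot 10 ⇒ 0x39007 (P1/RW1/US1/PS0)
  lvl2: tbl 0x39, slot 0 ⇒ 0x3A007 (P1/RW1/US1/PS0)
  ✓ 0x3AA40  — 3 lookups
#1 VA=0x54020A4B8 (r,user):
  lvl0: tbl 0x36, slot 21 ⇒ 0x3C007 (P1/RW1/US1/PS0)
  lvl1: tbl 0x3C, slot 1 ⇒ 0x3D007 (P1/RW1/US1/PS0)
  lvl2: tbl 0x3D, slot 10 ⇒ 0x41007 (P1/RW1/US1/PS0)
  ✓ 0x414B8  — 3 lookups
#2 VA=0x141E16EA4 (w,kernel):
  lvl0: tbl 0x36, slot 5 ⇒ 0x44007 (P1/RW1/US1/PS0)
  lvl1: tbl 0x44, slot 15 ⇒ 0x47007 (P1/RW1/US1/PS0)
  lvl2: tbl 0x47, slot 22 ⇒ 0x4B007 (P1/RW1/US1/PS0)
  ✓ 0x4BEA4  — 3 lookups

Access #0 fault: NONE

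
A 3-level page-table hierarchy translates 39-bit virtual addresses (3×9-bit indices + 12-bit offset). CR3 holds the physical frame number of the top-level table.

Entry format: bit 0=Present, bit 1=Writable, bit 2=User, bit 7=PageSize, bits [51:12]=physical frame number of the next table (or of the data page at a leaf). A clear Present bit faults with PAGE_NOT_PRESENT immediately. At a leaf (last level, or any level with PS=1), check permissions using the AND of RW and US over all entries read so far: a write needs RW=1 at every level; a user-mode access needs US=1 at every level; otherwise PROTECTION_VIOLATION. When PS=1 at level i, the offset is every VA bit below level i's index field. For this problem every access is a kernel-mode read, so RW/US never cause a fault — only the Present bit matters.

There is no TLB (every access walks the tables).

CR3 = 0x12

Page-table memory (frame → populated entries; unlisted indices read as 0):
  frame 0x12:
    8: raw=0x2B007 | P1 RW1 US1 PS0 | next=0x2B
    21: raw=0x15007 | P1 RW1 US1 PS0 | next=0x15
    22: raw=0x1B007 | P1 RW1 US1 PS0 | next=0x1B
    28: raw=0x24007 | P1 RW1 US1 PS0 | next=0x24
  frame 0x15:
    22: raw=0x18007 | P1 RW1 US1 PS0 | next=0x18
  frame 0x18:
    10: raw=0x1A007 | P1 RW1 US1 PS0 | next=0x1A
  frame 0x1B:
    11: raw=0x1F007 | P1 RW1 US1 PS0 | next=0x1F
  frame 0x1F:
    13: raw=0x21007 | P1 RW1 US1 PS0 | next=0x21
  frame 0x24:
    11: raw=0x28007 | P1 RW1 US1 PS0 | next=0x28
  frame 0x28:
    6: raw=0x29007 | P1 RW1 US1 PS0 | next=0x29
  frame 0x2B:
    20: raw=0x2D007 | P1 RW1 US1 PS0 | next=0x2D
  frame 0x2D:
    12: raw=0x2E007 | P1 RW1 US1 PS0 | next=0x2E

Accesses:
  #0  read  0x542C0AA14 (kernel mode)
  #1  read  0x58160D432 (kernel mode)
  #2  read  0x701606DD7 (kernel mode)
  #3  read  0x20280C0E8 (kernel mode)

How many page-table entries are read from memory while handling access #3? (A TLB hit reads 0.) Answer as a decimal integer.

Per-access translation:
#0 VA=0x542C0AA14 (r,kernel):
  lvl0: tbl 0x12, slot 21 ⇒ 0x15007 (P1/RW1/US1/PS0)
  lvl1: tbl 0x15, slot 22 ⇒ 0x18007 (P1/RW1/US1/PS0)
  lvl2: tbl 0x18, slot 10 ⇒ 0x1A007 (P1/RW1/US1/PS0)
  → PA=0x1AA14  (3 entries read)
#1 VA=0x58160D432 (r,kernel):
  lvl0: tbl 0x12, slot 22 ⇒ 0x1B007 (P1/RW1/US1/PS0)
  lvl1: tbl 0x1B, slot 11 ⇒ 0x1F007 (P1/RW1/US1/PS0)
  lvl2: tbl 0x1F, slot 13 ⇒ 0x21007 (P1/RW1/US1/PS0)
  → PA=0x21432  (3 entries read)
#2 VA=0x701606DD7 (r,kernel):
  lvl0: tbl 0x12, slot 28 ⇒ 0x24007 (P1/RW1/US1/PS0)
  lvl1: tbl 0x24, slot 11 ⇒ 0x28007 (P1/RW1/US1/PS0)
  lvl2: tbl 0x28, slot 6 ⇒ 0x29007 (P1/RW1/US1/PS0)
  → PA=0x29DD7  (3 entries read)
#3 VA=0x20280C0E8 (r,kernel):
  lvl0: tbl 0x12, slot 8 ⇒ 0x2B007 (P1/RW1/US1/PS0)
  lvl1: tbl 0x2B, slot 20 ⇒ 0x2D007 (P1/RW1/US1/PS0)
  lvl2: tbl 0x2D, slot 12 ⇒ 0x2E007 (P1/RW1/US1/PS0)
  → PA=0x2E0E8  (3 entries read)

Entries read for #3: 3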